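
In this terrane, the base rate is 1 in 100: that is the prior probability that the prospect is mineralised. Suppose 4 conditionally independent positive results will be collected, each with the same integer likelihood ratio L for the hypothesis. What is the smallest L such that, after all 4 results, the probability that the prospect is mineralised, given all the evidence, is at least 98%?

Prior odds = 0.01/0.99 = 1/99.
Target odds = 0.98/0.02 = 49.
Need L⁴ ≥ 49 ÷ (1/99) = 4851.
8⁴ = 4096 < 4851 ≤ 6561 = 9⁴, so L = 9.

9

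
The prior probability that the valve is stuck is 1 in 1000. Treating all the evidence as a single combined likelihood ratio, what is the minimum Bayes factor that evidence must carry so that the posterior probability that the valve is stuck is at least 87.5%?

6993

Prior odds = 0.001/0.999 = 1/999.
Target odds = 0.875/0.125 = 7.
Required Bayes factor = 7 ÷ (1/999) = 6993.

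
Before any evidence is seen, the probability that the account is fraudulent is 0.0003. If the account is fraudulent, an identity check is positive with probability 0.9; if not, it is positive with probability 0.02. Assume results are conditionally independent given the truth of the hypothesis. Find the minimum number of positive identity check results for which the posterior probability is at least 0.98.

4

Prior odds: 0.0003 ÷ 0.9997 = 3/9997.
Likelihood ratio of a positive = 0.9/0.02 = 45.
Target posterior odds = 0.98/0.02 = 49.
Need (3/9997) × 45ⁿ ≥ 49, i.e. 45ⁿ ≥ 489853/3.
45³ = 91125 falls short of 489853/3 but 45⁴ = 4100625 reaches it, so n = 4.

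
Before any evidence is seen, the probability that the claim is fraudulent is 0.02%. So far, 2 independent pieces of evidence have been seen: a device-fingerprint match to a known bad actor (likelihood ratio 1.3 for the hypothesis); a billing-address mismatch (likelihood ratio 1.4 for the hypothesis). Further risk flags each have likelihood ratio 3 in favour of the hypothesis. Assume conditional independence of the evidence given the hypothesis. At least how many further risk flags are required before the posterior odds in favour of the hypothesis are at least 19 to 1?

10

Prior odds = 0.0002/0.9998 = 1/4999.
Combined Bayes factor of the evidence already in hand = 1.3 × 1.4 = 1.82.
Odds after that evidence = (1/4999) × 1.82 = 91/249950.
Target odds = 19.
Need 3ⁿ ≥ 19 ÷ (91/249950) = 4749050/91.
3⁹ = 19683 falls short of 4749050/91 but 3¹⁰ = 59049 reaches it, so n = 10.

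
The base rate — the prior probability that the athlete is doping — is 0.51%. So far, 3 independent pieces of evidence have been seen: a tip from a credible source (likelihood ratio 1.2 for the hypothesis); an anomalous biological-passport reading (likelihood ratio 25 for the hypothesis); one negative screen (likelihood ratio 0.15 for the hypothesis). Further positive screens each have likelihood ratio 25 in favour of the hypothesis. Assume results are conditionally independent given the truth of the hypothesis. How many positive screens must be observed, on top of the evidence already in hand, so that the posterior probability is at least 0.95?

3

Prior odds = 0.0051/0.9949 = 51/9949.
Combined Bayes factor of the evidence already in hand = 1.2 × 25 × 0.15 = 4.5.
Odds after that evidence = (51/9949) × 4.5 = 459/19898.
Target odds = 0.95/0.05 = 19.
Need 25ⁿ ≥ 19 ÷ (459/19898) = 378062/459.
25² = 625 falls short of 378062/459 but 25³ = 15625 reaches it, so n = 3.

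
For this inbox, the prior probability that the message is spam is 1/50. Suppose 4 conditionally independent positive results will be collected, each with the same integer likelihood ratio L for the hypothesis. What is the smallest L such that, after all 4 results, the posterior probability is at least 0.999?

15

Prior odds = 0.02/0.98 = 1/49.
Target odds = 0.999/0.001 = 999.
Need L⁴ ≥ 999 ÷ (1/49) = 48951.
14⁴ = 38416 < 48951 ≤ 50625 = 15⁴, so L = 15.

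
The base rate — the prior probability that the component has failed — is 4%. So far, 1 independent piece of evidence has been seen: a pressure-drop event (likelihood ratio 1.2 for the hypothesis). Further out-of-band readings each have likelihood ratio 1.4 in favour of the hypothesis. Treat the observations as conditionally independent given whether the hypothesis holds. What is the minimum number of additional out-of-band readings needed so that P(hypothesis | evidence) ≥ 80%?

14

Prior odds = 0.04/0.96 = 1/24.
Bayes factor of the evidence already in hand = 1.2.
Odds after that evidence = (1/24) × 1.2 = 0.05.
Target odds = 0.8/0.2 = 4.
Need 1.4ⁿ ≥ 4 ÷ 0.05 = 80.
1.4¹³ ≈79.3715 falls short of 80 but 1.4¹⁴ ≈111.12 reaches it, so n = 14.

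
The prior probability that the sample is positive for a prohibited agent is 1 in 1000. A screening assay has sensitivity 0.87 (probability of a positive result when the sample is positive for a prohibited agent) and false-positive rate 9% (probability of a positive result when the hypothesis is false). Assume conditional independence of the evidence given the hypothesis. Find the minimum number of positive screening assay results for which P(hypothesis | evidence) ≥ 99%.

Prior odds: 0.001 ÷ 0.999 = 1/999.
Likelihood ratio of a positive result = 0.87/0.09 = 29/3.
Target odds: 0.99 ÷ 0.01 = 99.
Need (1/999) × (29/3)ⁿ ≥ 99, i.e. (29/3)ⁿ ≥ 98901.
(29/3)⁵ = 20511149/243 falls short of 98901 but (29/3)⁶ = 594823321/729 reaches it, so n = 6.

6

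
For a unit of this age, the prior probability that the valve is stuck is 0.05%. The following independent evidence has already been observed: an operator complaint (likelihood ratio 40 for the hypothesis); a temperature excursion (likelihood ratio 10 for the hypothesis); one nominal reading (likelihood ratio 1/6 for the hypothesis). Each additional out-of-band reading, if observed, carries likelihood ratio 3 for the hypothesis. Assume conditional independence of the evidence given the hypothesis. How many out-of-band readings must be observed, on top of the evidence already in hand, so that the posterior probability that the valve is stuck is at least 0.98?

Prior odds = 0.0005/0.9995 = 1/1999.
Combined Bayes factor of the evidence already in hand = 40 × 10 × (1/6) = 200/3.
Odds after that evidence = (1/1999) × 200/3 = 200/5997.
Target odds = 0.98/0.02 = 49.
Need 3ⁿ ≥ 49 ÷ (200/5997) = 1469.265.
3⁶ = 729 falls short of 1469.265 but 3⁷ = 2187 reaches it, so n = 7.

7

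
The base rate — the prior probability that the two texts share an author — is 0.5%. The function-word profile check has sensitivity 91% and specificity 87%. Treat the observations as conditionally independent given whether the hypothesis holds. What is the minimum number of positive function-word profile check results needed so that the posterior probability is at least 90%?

4

Prior odds: 0.005 ÷ 0.995 = 1/199.
False-positive rate = 1 − 0.87 = 0.13; likelihood ratio of a positive = 0.91/0.13 = 7.
Target posterior odds = 0.9/0.1 = 9.
Need (1/199) × 7ⁿ ≥ 9, i.e. 7ⁿ ≥ 1791.
7³ = 343 falls short of 1791 but 7⁴ = 2401 reaches it, so n = 4.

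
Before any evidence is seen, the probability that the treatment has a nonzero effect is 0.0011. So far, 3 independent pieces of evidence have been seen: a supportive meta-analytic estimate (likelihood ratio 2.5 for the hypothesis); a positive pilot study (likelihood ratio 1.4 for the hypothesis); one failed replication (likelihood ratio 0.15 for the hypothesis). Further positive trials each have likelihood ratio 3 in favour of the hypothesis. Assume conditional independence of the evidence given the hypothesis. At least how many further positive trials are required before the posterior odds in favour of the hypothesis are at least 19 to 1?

10

Prior odds = 0.0011/0.9989 = 11/9989.
Combined Bayes factor of the evidence already in hand = 2.5 × 1.4 × 0.15 = 0.525.
Odds after that evidence = (11/9989) × 0.525 = 33/57080.
Target odds = 19.
Need 3ⁿ ≥ 19 ÷ (33/57080) = 1084520/33.
3⁹ = 19683 falls short of 1084520/33 but 3¹⁰ = 59049 reaches it, so n = 10.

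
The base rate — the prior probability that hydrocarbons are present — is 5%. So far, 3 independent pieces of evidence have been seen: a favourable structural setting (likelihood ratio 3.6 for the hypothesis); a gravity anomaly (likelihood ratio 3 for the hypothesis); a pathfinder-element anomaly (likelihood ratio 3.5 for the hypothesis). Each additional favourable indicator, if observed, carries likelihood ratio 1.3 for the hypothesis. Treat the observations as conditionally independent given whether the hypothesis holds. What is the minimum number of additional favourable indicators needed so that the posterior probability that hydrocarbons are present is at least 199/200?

18

Prior odds = 0.05/0.95 = 1/19.
Combined Bayes factor of the evidence already in hand = 3.6 × 3 × 3.5 = 37.8.
Odds after that evidence = (1/19) × 37.8 = 189/95.
Target odds = 0.995/0.005 = 199.
Need 1.3ⁿ ≥ 199 ÷ (189/95) = 18905/189.
1.3¹⁷ ≈86.5042 falls short of 18905/189 but 1.3¹⁸ ≈112.455 reaches it, so n = 18.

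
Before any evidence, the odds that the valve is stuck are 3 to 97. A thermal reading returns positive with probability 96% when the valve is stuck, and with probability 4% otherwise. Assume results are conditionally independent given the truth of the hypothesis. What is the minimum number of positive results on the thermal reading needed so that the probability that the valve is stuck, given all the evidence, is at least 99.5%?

Prior odds = 3/97.
Likelihood ratio of a positive result = 0.96/0.04 = 24.
Target odds: 0.995 ÷ 0.005 = 199.
Require 24ⁿ ≥ 199 ÷ (3/97) = 19303/3.
24² = 576 falls short of 19303/3 but 24³ = 13824 reaches it, so n = 3.

3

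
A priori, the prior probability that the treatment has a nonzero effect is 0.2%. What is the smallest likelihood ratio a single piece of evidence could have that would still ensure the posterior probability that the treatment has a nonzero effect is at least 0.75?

Prior odds = 0.002/0.998 = 1/499.
Target odds = 0.75/0.25 = 3.
Required Bayes factor = 3 ÷ (1/499) = 1497.

1497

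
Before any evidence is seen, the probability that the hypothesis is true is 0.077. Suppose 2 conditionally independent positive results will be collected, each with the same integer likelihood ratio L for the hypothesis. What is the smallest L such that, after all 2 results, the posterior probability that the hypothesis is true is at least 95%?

Prior odds = 0.077/0.923 = 77/923.
Target odds = 0.95/0.05 = 19.
Need L² ≥ 19 ÷ (77/923) = 17537/77.
15² = 225 < 17537/77 ≤ 256 = 16², so L = 16.

16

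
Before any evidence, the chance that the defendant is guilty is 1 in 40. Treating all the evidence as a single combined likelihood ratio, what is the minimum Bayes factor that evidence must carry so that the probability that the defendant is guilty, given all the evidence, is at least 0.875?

Prior odds = 0.025/0.975 = 1/39.
Target odds = 0.875/0.125 = 7.
Required Bayes factor = 7 ÷ (1/39) = 273.

273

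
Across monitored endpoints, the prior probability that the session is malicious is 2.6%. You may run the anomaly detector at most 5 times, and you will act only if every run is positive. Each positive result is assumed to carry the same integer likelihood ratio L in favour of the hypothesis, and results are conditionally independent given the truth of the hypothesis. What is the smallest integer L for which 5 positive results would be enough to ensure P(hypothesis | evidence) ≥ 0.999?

9

Prior odds = 0.026/0.974 = 13/487.
Target odds = 0.999/0.001 = 999.
Need L⁵ ≥ 999 ÷ (13/487) = 486513/13.
8⁵ = 32768 < 486513/13 ≤ 59049 = 9⁵, so L = 9.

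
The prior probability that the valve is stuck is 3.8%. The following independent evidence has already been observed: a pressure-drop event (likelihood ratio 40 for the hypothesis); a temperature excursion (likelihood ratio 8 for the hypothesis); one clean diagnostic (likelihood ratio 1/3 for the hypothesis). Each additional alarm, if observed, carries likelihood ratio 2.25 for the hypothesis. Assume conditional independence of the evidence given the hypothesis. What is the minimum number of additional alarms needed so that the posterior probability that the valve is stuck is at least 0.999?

Prior odds = 0.038/0.962 = 19/481.
Combined Bayes factor of the evidence already in hand = 40 × 8 × (1/3) = 320/3.
Odds after that evidence = (19/481) × 320/3 = 6080/1443.
Target odds = 0.999/0.001 = 999.
Need 2.25ⁿ ≥ 999 ÷ (6080/1443) = 1441557/6080.
2.25⁶ = 531441/4096 falls short of 1441557/6080 but 2.25⁷ = 4782969/16384 reaches it, so n = 7.

7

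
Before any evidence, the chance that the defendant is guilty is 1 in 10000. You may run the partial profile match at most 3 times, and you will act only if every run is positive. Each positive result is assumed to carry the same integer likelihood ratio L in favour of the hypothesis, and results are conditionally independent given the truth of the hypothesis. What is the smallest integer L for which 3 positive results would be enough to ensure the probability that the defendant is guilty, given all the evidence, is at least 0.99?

100

Prior odds = 0.0001/0.9999 = 1/9999.
Target odds = 0.99/0.01 = 99.
Need L³ ≥ 99 ÷ (1/9999) = 989901.
99³ = 970299 < 989901 ≤ 1000000 = 100³, so L = 100.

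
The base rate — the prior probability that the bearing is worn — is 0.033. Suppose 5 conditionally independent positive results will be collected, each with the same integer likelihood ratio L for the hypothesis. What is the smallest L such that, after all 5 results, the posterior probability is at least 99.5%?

6

Prior odds = 0.033/0.967 = 33/967.
Target odds = 0.995/0.005 = 199.
Need L⁵ ≥ 199 ÷ (33/967) = 192433/33.
5⁵ = 3125 < 192433/33 ≤ 7776 = 6⁵, so L = 6.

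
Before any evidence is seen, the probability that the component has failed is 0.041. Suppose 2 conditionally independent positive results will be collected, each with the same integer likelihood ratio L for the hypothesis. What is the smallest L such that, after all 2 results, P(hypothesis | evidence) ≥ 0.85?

Prior odds = 0.041/0.959 = 41/959.
Target odds = 0.85/0.15 = 17/3.
Need L² ≥ 17/3 ÷ (41/959) = 16303/123.
11² = 121 < 16303/123 ≤ 144 = 12², so L = 12.

12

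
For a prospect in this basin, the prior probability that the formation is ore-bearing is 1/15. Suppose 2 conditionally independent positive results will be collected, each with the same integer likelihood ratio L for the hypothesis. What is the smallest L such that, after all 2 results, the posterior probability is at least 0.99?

38

Prior odds = (1/15)/(14/15) = 1/14.
Target odds = 0.99/0.01 = 99.
Need L² ≥ 99 ÷ (1/14) = 1386.
37² = 1369 < 1386 ≤ 1444 = 38², so L = 38.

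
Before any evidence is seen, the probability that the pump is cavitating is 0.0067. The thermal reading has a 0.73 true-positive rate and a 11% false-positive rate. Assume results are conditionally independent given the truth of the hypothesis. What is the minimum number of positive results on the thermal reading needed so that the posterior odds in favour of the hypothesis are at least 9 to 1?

4

Prior odds: 0.0067 ÷ 0.9933 = 67/9933.
Likelihood ratio of a positive result = 0.73/0.11 = 73/11.
Target odds = 9.
Need (67/9933) × (73/11)ⁿ ≥ 9, i.e. (73/11)ⁿ ≥ 89397/67.
(73/11)³ = 389017/1331 falls short of 89397/67 but (73/11)⁴ = 28398241/14641 reaches it, so n = 4.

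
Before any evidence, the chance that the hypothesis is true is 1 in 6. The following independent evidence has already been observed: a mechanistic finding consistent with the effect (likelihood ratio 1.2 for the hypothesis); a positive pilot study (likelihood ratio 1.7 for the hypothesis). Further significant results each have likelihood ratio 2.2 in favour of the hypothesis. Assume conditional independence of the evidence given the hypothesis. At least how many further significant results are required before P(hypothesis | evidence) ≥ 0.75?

Prior odds = (1/6)/(5/6) = 0.2.
Combined Bayes factor of the evidence already in hand = 1.2 × 1.7 = 2.04.
Odds after that evidence = 0.2 × 2.04 = 0.408.
Target odds = 0.75/0.25 = 3.
Need 2.2ⁿ ≥ 3 ÷ 0.408 = 125/17.
2.2² = 4.84 falls short of 125/17 but 2.2³ = 10.648 reaches it, so n = 3.

3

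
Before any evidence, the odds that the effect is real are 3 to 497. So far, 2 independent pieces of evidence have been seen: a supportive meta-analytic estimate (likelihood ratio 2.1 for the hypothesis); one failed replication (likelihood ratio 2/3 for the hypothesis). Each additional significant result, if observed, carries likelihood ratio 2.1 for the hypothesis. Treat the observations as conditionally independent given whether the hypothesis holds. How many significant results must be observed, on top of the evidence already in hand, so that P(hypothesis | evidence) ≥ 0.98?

12

Prior odds = 3/497.
Combined Bayes factor of the evidence already in hand = 2.1 × (2/3) = 1.4.
Odds after that evidence = (3/497) × 1.4 = 3/355.
Target odds = 0.98/0.02 = 49.
Need 2.1ⁿ ≥ 49 ÷ (3/355) = 17395/3.
2.1¹¹ ≈3502.78 falls short of 17395/3 but 2.1¹² ≈7355.83 reaches it, so n = 12.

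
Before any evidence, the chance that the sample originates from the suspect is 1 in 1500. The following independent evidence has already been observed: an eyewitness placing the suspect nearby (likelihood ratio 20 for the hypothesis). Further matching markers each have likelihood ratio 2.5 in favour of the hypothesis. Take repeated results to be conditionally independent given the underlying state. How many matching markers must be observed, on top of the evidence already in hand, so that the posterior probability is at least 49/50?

9

Prior odds = (1/1500)/(1499/1500) = 1/1499.
Bayes factor of the evidence already in hand = 20.
Odds after that evidence = (1/1499) × 20 = 20/1499.
Target odds = 0.98/0.02 = 49.
Need 2.5ⁿ ≥ 49 ÷ (20/1499) = 3672.55.
2.5⁸ = 390625/256 falls short of 3672.55 but 2.5⁹ = 1953125/512 reaches it, so n = 9.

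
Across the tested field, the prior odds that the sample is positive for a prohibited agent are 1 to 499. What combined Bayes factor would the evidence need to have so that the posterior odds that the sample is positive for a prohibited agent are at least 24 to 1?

Prior odds = 1/499.
Target odds = 24.
Required Bayes factor = 24 ÷ (1/499) = 11976.

11976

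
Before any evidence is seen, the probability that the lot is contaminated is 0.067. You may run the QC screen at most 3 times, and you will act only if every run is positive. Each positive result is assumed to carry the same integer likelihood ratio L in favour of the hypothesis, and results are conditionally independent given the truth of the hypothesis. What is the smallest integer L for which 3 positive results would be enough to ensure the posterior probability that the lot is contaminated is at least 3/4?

4

Prior odds = 0.067/0.933 = 67/933.
Target odds = 0.75/0.25 = 3.
Need L³ ≥ 3 ÷ (67/933) = 2799/67.
3³ = 27 < 2799/67 ≤ 64 = 4³, so L = 4.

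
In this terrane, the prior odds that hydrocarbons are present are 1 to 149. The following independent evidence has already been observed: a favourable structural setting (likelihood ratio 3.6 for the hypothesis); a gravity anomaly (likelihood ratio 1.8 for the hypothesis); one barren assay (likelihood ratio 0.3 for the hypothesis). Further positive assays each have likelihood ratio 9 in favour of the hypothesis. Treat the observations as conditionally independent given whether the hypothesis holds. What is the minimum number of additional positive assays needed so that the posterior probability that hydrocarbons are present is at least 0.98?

Prior odds = 1/149.
Combined Bayes factor of the evidence already in hand = 3.6 × 1.8 × 0.3 = 1.944.
Odds after that evidence = (1/149) × 1.944 = 243/18625.
Target odds = 0.98/0.02 = 49.
Need 9ⁿ ≥ 49 ÷ (243/18625) = 912625/243.
9³ = 729 falls short of 912625/243 but 9⁴ = 6561 reaches it, so n = 4.

4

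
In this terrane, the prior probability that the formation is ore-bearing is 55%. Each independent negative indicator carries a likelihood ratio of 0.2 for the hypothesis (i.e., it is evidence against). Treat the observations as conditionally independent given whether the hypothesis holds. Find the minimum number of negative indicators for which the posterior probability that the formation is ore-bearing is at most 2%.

3

Prior odds = 0.55/0.45 = 11/9.
Likelihood ratio per negative indicator = 0.2.
Target odds: 0.02 ÷ 0.98 = 1/49.
Need (11/9) × 0.2ⁿ ≤ 1/49, i.e. 0.2ⁿ ≤ 9/539.
0.2² = 0.04 is still above 9/539 but 0.2³ = 0.008 is at or below it, so n = 3.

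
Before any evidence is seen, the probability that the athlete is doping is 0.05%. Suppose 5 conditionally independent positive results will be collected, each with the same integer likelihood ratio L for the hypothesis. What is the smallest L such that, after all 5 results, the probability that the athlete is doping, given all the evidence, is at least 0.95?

9

Prior odds = 0.0005/0.9995 = 1/1999.
Target odds = 0.95/0.05 = 19.
Need L⁵ ≥ 19 ÷ (1/1999) = 37981.
8⁵ = 32768 < 37981 ≤ 59049 = 9⁵, so L = 9.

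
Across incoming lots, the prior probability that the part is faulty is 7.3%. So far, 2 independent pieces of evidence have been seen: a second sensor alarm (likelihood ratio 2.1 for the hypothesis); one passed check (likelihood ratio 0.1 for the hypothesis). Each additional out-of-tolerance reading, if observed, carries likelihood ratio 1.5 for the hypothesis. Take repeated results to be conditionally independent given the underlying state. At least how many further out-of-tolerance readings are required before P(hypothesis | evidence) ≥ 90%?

Prior odds = 0.073/0.927 = 73/927.
Combined Bayes factor of the evidence already in hand = 2.1 × 0.1 = 0.21.
Odds after that evidence = (73/927) × 0.21 = 511/30900.
Target odds = 0.9/0.1 = 9.
Need 1.5ⁿ ≥ 9 ÷ (511/30900) = 278100/511.
1.5¹⁵ = 14348907/32768 falls short of 278100/511 but 1.5¹⁶ = 43046721/65536 reaches it, so n = 16.

16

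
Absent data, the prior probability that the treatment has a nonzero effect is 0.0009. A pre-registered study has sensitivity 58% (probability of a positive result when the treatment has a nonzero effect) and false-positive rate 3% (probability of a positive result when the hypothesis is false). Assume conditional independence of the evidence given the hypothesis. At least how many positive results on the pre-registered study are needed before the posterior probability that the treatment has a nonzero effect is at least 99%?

4

Prior odds: 0.0009 ÷ 0.9991 = 9/9991.
Likelihood ratio of a positive result = 0.58/0.03 = 58/3.
Target posterior odds = 0.99/0.01 = 99.
Need (9/9991) × (58/3)ⁿ ≥ 99, i.e. (58/3)ⁿ ≥ 109901.
(58/3)³ = 195112/27 falls short of 109901 but (58/3)⁴ = 11316496/81 reaches it, so n = 4.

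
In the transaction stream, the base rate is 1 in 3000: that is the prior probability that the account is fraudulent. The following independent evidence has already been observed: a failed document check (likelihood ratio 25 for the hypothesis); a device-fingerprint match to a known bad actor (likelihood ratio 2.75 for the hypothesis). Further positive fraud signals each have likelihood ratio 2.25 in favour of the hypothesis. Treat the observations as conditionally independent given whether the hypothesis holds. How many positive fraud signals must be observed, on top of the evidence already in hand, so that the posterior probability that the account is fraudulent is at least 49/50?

10

Prior odds = (1/3000)/(2999/3000) = 1/2999.
Combined Bayes factor of the evidence already in hand = 25 × 2.75 = 68.75.
Odds after that evidence = (1/2999) × 68.75 = 275/11996.
Target odds = 0.98/0.02 = 49.
Need 2.25ⁿ ≥ 49 ÷ (275/11996) = 587804/275.
2.25⁹ = 387420489/262144 falls short of 587804/275 but 2.25¹⁰ ≈3325.26 reaches it, so n = 10.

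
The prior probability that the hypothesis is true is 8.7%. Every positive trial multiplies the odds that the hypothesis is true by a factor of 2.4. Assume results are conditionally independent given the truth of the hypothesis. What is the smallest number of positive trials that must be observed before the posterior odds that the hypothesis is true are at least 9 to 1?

Prior odds: 0.087 ÷ 0.913 = 87/913.
Likelihood ratio per positive trial = 2.4.
Target odds = 9.
Need (87/913) × 2.4ⁿ ≥ 9, i.e. 2.4ⁿ ≥ 2739/29.
2.4⁵ = 79.62624 falls short of 2739/29 but 2.4⁶ = 2985984/15625 reaches it, so n = 6.

6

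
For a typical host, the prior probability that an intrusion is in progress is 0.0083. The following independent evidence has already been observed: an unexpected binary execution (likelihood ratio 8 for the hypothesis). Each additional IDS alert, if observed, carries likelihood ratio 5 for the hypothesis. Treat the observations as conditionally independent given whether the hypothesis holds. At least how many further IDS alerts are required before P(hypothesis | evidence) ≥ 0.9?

4

Prior odds = 0.0083/0.9917 = 83/9917.
Bayes factor of the evidence already in hand = 8.
Odds after that evidence = (83/9917) × 8 = 664/9917.
Target odds = 0.9/0.1 = 9.
Need 5ⁿ ≥ 9 ÷ (664/9917) = 89253/664.
5³ = 125 falls short of 89253/664 but 5⁴ = 625 reaches it, so n = 4.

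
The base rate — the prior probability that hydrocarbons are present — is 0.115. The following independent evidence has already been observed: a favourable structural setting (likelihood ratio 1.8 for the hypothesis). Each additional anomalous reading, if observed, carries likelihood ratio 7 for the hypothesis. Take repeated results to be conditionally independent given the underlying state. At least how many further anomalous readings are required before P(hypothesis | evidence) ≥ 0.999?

Prior odds = 0.115/0.885 = 23/177.
Bayes factor of the evidence already in hand = 1.8.
Odds after that evidence = (23/177) × 1.8 = 69/295.
Target odds = 0.999/0.001 = 999.
Need 7ⁿ ≥ 999 ÷ (69/295) = 98235/23.
7⁴ = 2401 falls short of 98235/23 but 7⁵ = 16807 reaches it, so n = 5.

5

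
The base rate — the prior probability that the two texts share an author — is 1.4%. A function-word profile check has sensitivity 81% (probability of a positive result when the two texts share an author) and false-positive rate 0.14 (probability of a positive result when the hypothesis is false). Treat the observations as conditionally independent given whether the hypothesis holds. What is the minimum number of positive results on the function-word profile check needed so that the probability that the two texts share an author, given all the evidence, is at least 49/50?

Prior odds = 0.014/0.986 = 7/493.
Likelihood ratio of a positive result = 0.81/0.14 = 81/14.
Target odds: 0.98 ÷ 0.02 = 49.
Require (81/14)ⁿ ≥ 49 ÷ (7/493) = 3451.
(81/14)⁴ = 43046721/38416 falls short of 3451 but (81/14)⁵ ≈6483.13 reaches it, so n = 5.

5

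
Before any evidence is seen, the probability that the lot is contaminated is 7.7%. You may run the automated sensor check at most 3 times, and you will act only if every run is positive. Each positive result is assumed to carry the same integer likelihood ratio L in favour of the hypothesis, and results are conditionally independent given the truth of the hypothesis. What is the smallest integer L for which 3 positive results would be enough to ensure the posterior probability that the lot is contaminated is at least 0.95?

7

Prior odds = 0.077/0.923 = 77/923.
Target odds = 0.95/0.05 = 19.
Need L³ ≥ 19 ÷ (77/923) = 17537/77.
6³ = 216 < 17537/77 ≤ 343 = 7³, so L = 7.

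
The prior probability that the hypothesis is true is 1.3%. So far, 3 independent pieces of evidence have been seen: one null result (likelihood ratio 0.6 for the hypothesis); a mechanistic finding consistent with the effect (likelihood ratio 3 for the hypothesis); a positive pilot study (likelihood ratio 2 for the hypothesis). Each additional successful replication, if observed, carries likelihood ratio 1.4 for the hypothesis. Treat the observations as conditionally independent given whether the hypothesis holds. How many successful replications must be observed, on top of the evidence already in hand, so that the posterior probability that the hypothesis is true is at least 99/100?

Prior odds = 0.013/0.987 = 13/987.
Combined Bayes factor of the evidence already in hand = 0.6 × 3 × 2 = 3.6.
Odds after that evidence = (13/987) × 3.6 = 78/1645.
Target odds = 0.99/0.01 = 99.
Need 1.4ⁿ ≥ 99 ÷ (78/1645) = 54285/26.
1.4²² ≈1639.9 falls short of 54285/26 but 1.4²³ ≈2295.86 reaches it, so n = 23.

23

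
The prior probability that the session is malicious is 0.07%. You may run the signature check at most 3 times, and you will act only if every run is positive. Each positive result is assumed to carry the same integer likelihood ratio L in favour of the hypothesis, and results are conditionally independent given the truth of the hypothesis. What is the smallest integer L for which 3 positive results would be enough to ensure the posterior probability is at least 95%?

Prior odds = 0.0007/0.9993 = 7/9993.
Target odds = 0.95/0.05 = 19.
Need L³ ≥ 19 ÷ (7/9993) = 189867/7.
30³ = 27000 < 189867/7 ≤ 29791 = 31³, so L = 31.

31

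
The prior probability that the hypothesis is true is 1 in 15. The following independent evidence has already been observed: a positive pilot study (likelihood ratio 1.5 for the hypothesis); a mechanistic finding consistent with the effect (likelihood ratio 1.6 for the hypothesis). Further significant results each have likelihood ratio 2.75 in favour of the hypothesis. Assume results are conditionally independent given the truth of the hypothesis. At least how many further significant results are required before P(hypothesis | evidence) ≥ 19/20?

5

Prior odds = (1/15)/(14/15) = 1/14.
Combined Bayes factor of the evidence already in hand = 1.5 × 1.6 = 2.4.
Odds after that evidence = (1/14) × 2.4 = 6/35.
Target odds = 0.95/0.05 = 19.
Need 2.75ⁿ ≥ 19 ÷ (6/35) = 665/6.
2.75⁴ = 57.19140625 falls short of 665/6 but 2.75⁵ = 161051/1024 reaches it, so n = 5.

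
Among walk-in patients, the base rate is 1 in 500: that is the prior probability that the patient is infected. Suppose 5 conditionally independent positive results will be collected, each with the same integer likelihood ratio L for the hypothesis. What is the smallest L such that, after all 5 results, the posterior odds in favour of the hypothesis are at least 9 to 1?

Prior odds = 0.002/0.998 = 1/499.
Target odds = 9.
Need L⁵ ≥ 9 ÷ (1/499) = 4491.
5⁵ = 3125 < 4491 ≤ 7776 = 6⁵, so L = 6.

6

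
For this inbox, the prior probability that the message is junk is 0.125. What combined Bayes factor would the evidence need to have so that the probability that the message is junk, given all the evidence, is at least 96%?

168

Prior odds = 0.125/0.875 = 1/7.
Target odds = 0.96/0.04 = 24.
Required Bayes factor = 24 ÷ (1/7) = 168.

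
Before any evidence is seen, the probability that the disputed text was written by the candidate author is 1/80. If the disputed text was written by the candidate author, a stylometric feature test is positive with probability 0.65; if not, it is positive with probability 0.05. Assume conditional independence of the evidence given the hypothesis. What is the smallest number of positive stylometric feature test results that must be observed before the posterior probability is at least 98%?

Prior odds: 0.0125 ÷ 0.9875 = 1/79.
Likelihood ratio of a positive = 0.65/0.05 = 13.
Target odds: 0.98 ÷ 0.02 = 49.
Require 13ⁿ ≥ 49 ÷ (1/79) = 3871.
13³ = 2197 falls short of 3871 but 13⁴ = 28561 reaches it, so n = 4.

4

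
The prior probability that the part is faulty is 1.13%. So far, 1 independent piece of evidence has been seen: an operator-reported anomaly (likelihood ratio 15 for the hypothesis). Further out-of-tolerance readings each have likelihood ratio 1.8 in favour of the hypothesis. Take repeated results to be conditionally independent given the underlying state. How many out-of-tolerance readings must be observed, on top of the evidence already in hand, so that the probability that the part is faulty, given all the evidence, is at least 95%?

9

Prior odds = 0.0113/0.9887 = 113/9887.
Bayes factor of the evidence already in hand = 15.
Odds after that evidence = (113/9887) × 15 = 1695/9887.
Target odds = 0.95/0.05 = 19.
Need 1.8ⁿ ≥ 19 ÷ (1695/9887) = 187853/1695.
1.8⁸ = 43046721/390625 falls short of 187853/1695 but 1.8⁹ = 387420489/1953125 reaches it, so n = 9.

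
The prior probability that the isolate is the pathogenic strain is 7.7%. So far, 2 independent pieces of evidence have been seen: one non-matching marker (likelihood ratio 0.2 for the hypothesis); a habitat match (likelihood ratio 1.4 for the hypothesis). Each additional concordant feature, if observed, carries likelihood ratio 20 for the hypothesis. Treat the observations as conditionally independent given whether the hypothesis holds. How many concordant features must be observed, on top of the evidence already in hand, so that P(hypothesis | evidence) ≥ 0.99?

Prior odds = 0.077/0.923 = 77/923.
Combined Bayes factor of the evidence already in hand = 0.2 × 1.4 = 0.28.
Odds after that evidence = (77/923) × 0.28 = 539/23075.
Target odds = 0.99/0.01 = 99.
Need 20ⁿ ≥ 99 ÷ (539/23075) = 207675/49.
20² = 400 falls short of 207675/49 but 20³ = 8000 reaches it, so n = 3.

3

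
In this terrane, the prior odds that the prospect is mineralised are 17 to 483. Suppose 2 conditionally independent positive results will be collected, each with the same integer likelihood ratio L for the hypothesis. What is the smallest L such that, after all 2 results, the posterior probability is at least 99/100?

54

Prior odds = 17/483.
Target odds = 0.99/0.01 = 99.
Need L² ≥ 99 ÷ (17/483) = 47817/17.
53² = 2809 < 47817/17 ≤ 2916 = 54², so L = 54.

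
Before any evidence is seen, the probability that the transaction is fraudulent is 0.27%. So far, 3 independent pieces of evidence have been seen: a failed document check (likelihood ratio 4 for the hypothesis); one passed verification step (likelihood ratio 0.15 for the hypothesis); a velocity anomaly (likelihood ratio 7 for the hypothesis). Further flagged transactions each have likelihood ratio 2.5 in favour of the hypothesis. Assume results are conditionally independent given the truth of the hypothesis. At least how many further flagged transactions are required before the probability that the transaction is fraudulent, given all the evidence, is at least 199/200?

11

Prior odds = 0.0027/0.9973 = 27/9973.
Combined Bayes factor of the evidence already in hand = 4 × 0.15 × 7 = 4.2.
Odds after that evidence = (27/9973) × 4.2 = 567/49865.
Target odds = 0.995/0.005 = 199.
Need 2.5ⁿ ≥ 199 ÷ (567/49865) = 9923135/567.
2.5¹⁰ = 9765625/1024 falls short of 9923135/567 but 2.5¹¹ = 48828125/2048 reaches it, so n = 11.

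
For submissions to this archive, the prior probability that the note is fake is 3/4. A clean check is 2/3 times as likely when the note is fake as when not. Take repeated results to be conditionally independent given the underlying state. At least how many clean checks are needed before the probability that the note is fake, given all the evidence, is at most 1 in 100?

Prior odds = 0.75/0.25 = 3.
Likelihood ratio per clean check = 2/3.
Target odds: 0.01 ÷ 0.99 = 1/99.
Require (2/3)ⁿ ≤ 1/99 ÷ 3 = 1/297.
(2/3)¹⁴ = 16384/4782969 is still above 1/297 but (2/3)¹⁵ = 32768/14348907 is at or below it, so n = 15.

15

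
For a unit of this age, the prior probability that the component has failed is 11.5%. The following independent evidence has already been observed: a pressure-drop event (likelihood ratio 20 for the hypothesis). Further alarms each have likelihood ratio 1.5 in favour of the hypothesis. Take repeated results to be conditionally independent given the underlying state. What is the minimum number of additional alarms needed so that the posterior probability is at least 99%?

Prior odds = 0.115/0.885 = 23/177.
Bayes factor of the evidence already in hand = 20.
Odds after that evidence = (23/177) × 20 = 460/177.
Target odds = 0.99/0.01 = 99.
Need 1.5ⁿ ≥ 99 ÷ (460/177) = 17523/460.
1.5⁸ = 25.62890625 falls short of 17523/460 but 1.5⁹ = 19683/512 reaches it, so n = 9.

9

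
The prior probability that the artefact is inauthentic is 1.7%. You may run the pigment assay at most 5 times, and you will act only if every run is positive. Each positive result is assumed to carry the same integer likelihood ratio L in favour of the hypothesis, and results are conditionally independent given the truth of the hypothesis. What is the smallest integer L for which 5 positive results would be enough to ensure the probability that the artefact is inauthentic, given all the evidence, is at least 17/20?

4

Prior odds = 0.017/0.983 = 17/983.
Target odds = 0.85/0.15 = 17/3.
Need L⁵ ≥ 17/3 ÷ (17/983) = 983/3.
3⁵ = 243 < 983/3 ≤ 1024 = 4⁵, so L = 4.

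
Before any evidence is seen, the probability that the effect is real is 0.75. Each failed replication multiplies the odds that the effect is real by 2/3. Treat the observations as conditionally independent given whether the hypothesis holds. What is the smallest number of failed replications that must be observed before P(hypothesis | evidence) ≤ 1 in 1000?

20

Prior odds: 0.75 ÷ 0.25 = 3.
Likelihood ratio per failed replication = 2/3.
Target odds: 0.001 ÷ 0.999 = 1/999.
Need 3 × (2/3)ⁿ ≤ 1/999, i.e. (2/3)ⁿ ≤ 1/2997.
(2/3)¹⁹ ≈0.000451093 is still above 1/2997 but (2/3)²⁰ ≈0.000300729 is at or below it, so n = 20.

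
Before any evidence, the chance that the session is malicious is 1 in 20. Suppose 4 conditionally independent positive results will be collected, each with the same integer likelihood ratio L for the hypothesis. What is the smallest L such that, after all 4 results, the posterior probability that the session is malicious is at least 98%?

Prior odds = 0.05/0.95 = 1/19.
Target odds = 0.98/0.02 = 49.
Need L⁴ ≥ 49 ÷ (1/19) = 931.
5⁴ = 625 < 931 ≤ 1296 = 6⁴, so L = 6.

6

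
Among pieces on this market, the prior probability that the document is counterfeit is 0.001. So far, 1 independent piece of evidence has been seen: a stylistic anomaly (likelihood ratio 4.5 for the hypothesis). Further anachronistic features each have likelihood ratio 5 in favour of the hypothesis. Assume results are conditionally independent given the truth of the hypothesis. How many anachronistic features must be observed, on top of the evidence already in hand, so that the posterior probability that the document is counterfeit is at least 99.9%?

Prior odds = 0.001/0.999 = 1/999.
Bayes factor of the evidence already in hand = 4.5.
Odds after that evidence = (1/999) × 4.5 = 1/222.
Target odds = 0.999/0.001 = 999.
Need 5ⁿ ≥ 999 ÷ (1/222) = 221778.
5⁷ = 78125 falls short of 221778 but 5⁸ = 390625 reaches it, so n = 8.

8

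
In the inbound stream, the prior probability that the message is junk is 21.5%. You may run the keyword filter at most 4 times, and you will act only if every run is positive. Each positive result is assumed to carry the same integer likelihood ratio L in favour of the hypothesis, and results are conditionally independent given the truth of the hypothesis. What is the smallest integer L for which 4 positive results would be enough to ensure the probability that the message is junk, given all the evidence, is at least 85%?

3

Prior odds = 0.215/0.785 = 43/157.
Target odds = 0.85/0.15 = 17/3.
Need L⁴ ≥ 17/3 ÷ (43/157) = 2669/129.
2⁴ = 16 < 2669/129 ≤ 81 = 3⁴, so L = 3.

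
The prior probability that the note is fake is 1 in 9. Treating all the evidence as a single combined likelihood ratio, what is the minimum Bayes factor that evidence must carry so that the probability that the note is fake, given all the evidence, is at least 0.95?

Prior odds = (1/9)/(8/9) = 0.125.
Target odds = 0.95/0.05 = 19.
Required Bayes factor = 19 ÷ 0.125 = 152.

152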